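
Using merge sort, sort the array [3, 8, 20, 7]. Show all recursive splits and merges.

Merge sort trace:

Split: [3, 8, 20, 7] -> [3, 8] and [20, 7]
  Split: [3, 8] -> [3] and [8]
  Merge: [3] + [8] -> [3, 8]
  Split: [20, 7] -> [20] and [7]
  Merge: [20] + [7] -> [7, 20]
Merge: [3, 8] + [7, 20] -> [3, 7, 8, 20]

Final sorted array: [3, 7, 8, 20]

The merge sort proceeds by recursively splitting the array and merging sorted halves.
After all merges, the sorted array is [3, 7, 8, 20].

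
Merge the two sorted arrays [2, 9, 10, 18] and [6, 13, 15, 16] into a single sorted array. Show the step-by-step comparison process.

Merging process:

Compare 2 vs 6: take 2 from left. Merged: [2]
Compare 9 vs 6: take 6 from right. Merged: [2, 6]
Compare 9 vs 13: take 9 from left. Merged: [2, 6, 9]
Compare 10 vs 13: take 10 from left. Merged: [2, 6, 9, 10]
Compare 18 vs 13: take 13 from right. Merged: [2, 6, 9, 10, 13]
Compare 18 vs 15: take 15 from right. Merged: [2, 6, 9, 10, 13, 15]
Compare 18 vs 16: take 16 from right. Merged: [2, 6, 9, 10, 13, 15, 16]
Append remaining from left: [18]. Merged: [2, 6, 9, 10, 13, 15, 16, 18]

Final merged array: [2, 6, 9, 10, 13, 15, 16, 18]
Total comparisons: 7

The merged array is [2, 6, 9, 10, 13, 15, 16, 18], requiring 7 comparisons. The merge step runs in O(n) time where n is the total number of elements.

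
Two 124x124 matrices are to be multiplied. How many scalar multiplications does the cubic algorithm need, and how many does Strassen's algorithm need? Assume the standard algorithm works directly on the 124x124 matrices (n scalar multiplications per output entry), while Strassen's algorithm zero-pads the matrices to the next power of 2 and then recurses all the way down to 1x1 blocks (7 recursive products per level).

Matrix multiplication for 124x124 matrices:

Strassen's algorithm requires power-of-2 dimensions. Pad 124x124 to 128x128 (next power of 2).

Standard algorithm: 124^3 = 1906624 multiplications
Strassen's algorithm: 7^(log2(128)) = 7^7 = 823543 multiplications
Savings: 1906624 - 823543 = 1083081 multiplications

Standard: 1906624 multiplications (124^3). Strassen: 823543 multiplications (7^7, after padding to 128x128). Strassen reduces 8 recursive multiplications to 7 at each level.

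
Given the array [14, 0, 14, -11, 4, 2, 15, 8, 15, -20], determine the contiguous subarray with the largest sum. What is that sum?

Using Kadane's algorithm on [14, 0, 14, -11, 4, 2, 15, 8, 15, -20]:

Scanning through the array:
Position 1 (value 0): max_ending_here = 14, max_so_far = 14
Position 2 (value 14): max_ending_here = 28, max_so_far = 28
Position 3 (value -11): max_ending_here = 17, max_so_far = 28
Position 4 (value 4): max_ending_here = 21, max_so_far = 28
Position 5 (value 2): max_ending_here = 23, max_so_far = 28
Position 6 (value 15): max_ending_here = 38, max_so_far = 38
Position 7 (value 8): max_ending_here = 46, max_so_far = 46
Position 8 (value 15): max_ending_here = 61, max_so_far = 61
Position 9 (value -20): max_ending_here = 41, max_so_far = 61

Maximum subarray: [14, 0, 14, -11, 4, 2, 15, 8, 15]
Maximum sum: 61

The maximum subarray is [14, 0, 14, -11, 4, 2, 15, 8, 15] with sum 61. This subarray runs from index 0 to index 8.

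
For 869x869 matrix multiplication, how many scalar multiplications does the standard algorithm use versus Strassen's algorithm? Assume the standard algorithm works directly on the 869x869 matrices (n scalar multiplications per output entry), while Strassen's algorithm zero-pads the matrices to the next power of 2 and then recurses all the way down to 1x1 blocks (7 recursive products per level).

Matrix multiplication for 869x869 matrices:

Strassen's algorithm requires power-of-2 dimensions. Pad 869x869 to 1024x1024 (next power of 2).

Standard algorithm: 869^3 = 656234909 multiplications
Strassen's algorithm: 7^(log2(1024)) = 7^10 = 282475249 multiplications
Savings: 656234909 - 282475249 = 373759660 multiplications

Standard: 656234909 multiplications (869^3). Strassen: 282475249 multiplications (7^10, after padding to 1024x1024). Strassen reduces 8 recursive multiplications to 7 at each level.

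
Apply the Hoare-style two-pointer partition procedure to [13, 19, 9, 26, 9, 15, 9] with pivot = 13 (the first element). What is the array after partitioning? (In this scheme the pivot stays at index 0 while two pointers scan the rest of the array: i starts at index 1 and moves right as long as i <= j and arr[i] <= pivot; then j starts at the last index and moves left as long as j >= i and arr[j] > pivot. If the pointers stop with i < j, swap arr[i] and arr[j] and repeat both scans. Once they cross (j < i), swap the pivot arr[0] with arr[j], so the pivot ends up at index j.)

Hoare-style two-pointer partition with pivot = 13:

Initial array: [13, 19, 9, 26, 9, 15, 9]

Pointers start at i = 1, j = 6.
i stops at index 1 (arr[1]=19 > 13), j stops at index 6 (arr[6]=9 <= 13): swap arr[1] and arr[6], array becomes [13, 9, 9, 26, 9, 15, 19]
i stops at index 3 (arr[3]=26 > 13), j stops at index 4 (arr[4]=9 <= 13): swap arr[3] and arr[4], array becomes [13, 9, 9, 9, 26, 15, 19]
i ends at 4, j ends at 3: the pointers have crossed (j < i), so scanning stops.

Swap pivot arr[0] with arr[3] to place pivot at position 3: [9, 9, 9, 13, 26, 15, 19]
Pivot position: 3

After partitioning with pivot 13, the array becomes [9, 9, 9, 13, 26, 15, 19]. The pivot is placed at index 3. All elements to the left of the pivot are <= 13, and all elements to the right are > 13.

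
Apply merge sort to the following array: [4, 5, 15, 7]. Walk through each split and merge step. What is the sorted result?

Merge sort trace:

Split: [4, 5, 15, 7] -> [4, 5] and [15, 7]
  Split: [4, 5] -> [4] and [5]
  Merge: [4] + [5] -> [4, 5]
  Split: [15, 7] -> [15] and [7]
  Merge: [15] + [7] -> [7, 15]
Merge: [4, 5] + [7, 15] -> [4, 5, 7, 15]

Final sorted array: [4, 5, 7, 15]

The merge sort proceeds by recursively splitting the array and merging sorted halves.
After all merges, the sorted array is [4, 5, 7, 15].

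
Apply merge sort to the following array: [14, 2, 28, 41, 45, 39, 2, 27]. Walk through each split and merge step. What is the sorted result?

Merge sort trace:

Split: [14, 2, 28, 41, 45, 39, 2, 27] -> [14, 2, 28, 41] and [45, 39, 2, 27]
  Split: [14, 2, 28, 41] -> [14, 2] and [28, 41]
    Split: [14, 2] -> [14] and [2]
    Merge: [14] + [2] -> [2, 14]
    Split: [28, 41] -> [28] and [41]
    Merge: [28] + [41] -> [28, 41]
  Merge: [2, 14] + [28, 41] -> [2, 14, 28, 41]
  Split: [45, 39, 2, 27] -> [45, 39] and [2, 27]
    Split: [45, 39] -> [45] and [39]
    Merge: [45] + [39] -> [39, 45]
    Split: [2, 27] -> [2] and [27]
    Merge: [2] + [27] -> [2, 27]
  Merge: [39, 45] + [2, 27] -> [2, 27, 39, 45]
Merge: [2, 14, 28, 41] + [2, 27, 39, 45] -> [2, 2, 14, 27, 28, 39, 41, 45]

Final sorted array: [2, 2, 14, 27, 28, 39, 41, 45]

The merge sort proceeds by recursively splitting the array and merging sorted halves.
After all merges, the sorted array is [2, 2, 14, 27, 28, 39, 41, 45].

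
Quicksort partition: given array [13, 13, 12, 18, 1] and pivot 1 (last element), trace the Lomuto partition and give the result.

Lomuto partition with pivot = 1:

Initial array: [13, 13, 12, 18, 1]

arr[0]=13 > 1: no swap
arr[1]=13 > 1: no swap
arr[2]=12 > 1: no swap
arr[3]=18 > 1: no swap

Place pivot at position 0: [1, 13, 12, 18, 13]
Pivot position: 0

After partitioning with pivot 1, the array becomes [1, 13, 12, 18, 13]. The pivot is placed at index 0. All elements to the left of the pivot are <= 1, and all elements to the right are > 1.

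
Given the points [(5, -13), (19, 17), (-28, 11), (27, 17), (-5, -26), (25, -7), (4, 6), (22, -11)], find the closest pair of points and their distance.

Computing all pairwise distances among 8 points:

d((5, -13), (19, 17)) = 33.1059
d((5, -13), (-28, 11)) = 40.8044
d((5, -13), (27, 17)) = 37.2022
d((5, -13), (-5, -26)) = 16.4012
d((5, -13), (25, -7)) = 20.8806
d((5, -13), (4, 6)) = 19.0263
d((5, -13), (22, -11)) = 17.1172
d((19, 17), (-28, 11)) = 47.3814
d((19, 17), (27, 17)) = 8.0
d((19, 17), (-5, -26)) = 49.2443
d((19, 17), (25, -7)) = 24.7386
d((19, 17), (4, 6)) = 18.6011
d((19, 17), (22, -11)) = 28.1603
d((-28, 11), (27, 17)) = 55.3263
d((-28, 11), (-5, -26)) = 43.566
d((-28, 11), (25, -7)) = 55.9732
d((-28, 11), (4, 6)) = 32.3883
d((-28, 11), (22, -11)) = 54.626
d((27, 17), (-5, -26)) = 53.6004
d((27, 17), (25, -7)) = 24.0832
d((27, 17), (4, 6)) = 25.4951
d((27, 17), (22, -11)) = 28.4429
d((-5, -26), (25, -7)) = 35.5106
d((-5, -26), (4, 6)) = 33.2415
d((-5, -26), (22, -11)) = 30.8869
d((25, -7), (4, 6)) = 24.6982
d((25, -7), (22, -11)) = 5.0 <-- minimum
d((4, 6), (22, -11)) = 24.7588

Closest pair: (25, -7) and (22, -11) with distance 5.0

The closest pair is (25, -7) and (22, -11) with Euclidean distance 5.0. For 8 points, brute-force pairwise comparison is shown above. For large n, the divide-and-conquer algorithm (sort by x, recurse on halves, check the dividing strip) achieves O(n log n).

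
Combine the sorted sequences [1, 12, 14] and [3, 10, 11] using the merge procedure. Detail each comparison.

Merging process:

Compare 1 vs 3: take 1 from left. Merged: [1]
Compare 12 vs 3: take 3 from right. Merged: [1, 3]
Compare 12 vs 10: take 10 from right. Merged: [1, 3, 10]
Compare 12 vs 11: take 11 from right. Merged: [1, 3, 10, 11]
Append remaining from left: [12, 14]. Merged: [1, 3, 10, 11, 12, 14]

Final merged array: [1, 3, 10, 11, 12, 14]
Total comparisons: 4

The merged array is [1, 3, 10, 11, 12, 14], requiring 4 comparisons. The merge step runs in O(n) time where n is the total number of elements.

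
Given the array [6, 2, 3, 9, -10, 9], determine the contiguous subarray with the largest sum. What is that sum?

Using Kadane's algorithm on [6, 2, 3, 9, -10, 9]:

Scanning through the array:
Position 1 (value 2): max_ending_here = 8, max_so_far = 8
Position 2 (value 3): max_ending_here = 11, max_so_far = 11
Position 3 (value 9): max_ending_here = 20, max_so_far = 20
Position 4 (value -10): max_ending_here = 10, max_so_far = 20
Position 5 (value 9): max_ending_here = 19, max_so_far = 20

Maximum subarray: [6, 2, 3, 9]
Maximum sum: 20

The maximum subarray is [6, 2, 3, 9] with sum 20. This subarray runs from index 0 to index 3.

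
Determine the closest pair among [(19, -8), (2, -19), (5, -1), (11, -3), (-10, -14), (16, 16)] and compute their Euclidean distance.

Computing all pairwise distances among 6 points:

d((19, -8), (2, -19)) = 20.2485
d((19, -8), (5, -1)) = 15.6525
d((19, -8), (11, -3)) = 9.434
d((19, -8), (-10, -14)) = 29.6142
d((19, -8), (16, 16)) = 24.1868
d((2, -19), (5, -1)) = 18.2483
d((2, -19), (11, -3)) = 18.3576
d((2, -19), (-10, -14)) = 13.0
d((2, -19), (16, 16)) = 37.6962
d((5, -1), (11, -3)) = 6.3246 <-- minimum
d((5, -1), (-10, -14)) = 19.8494
d((5, -1), (16, 16)) = 20.2485
d((11, -3), (-10, -14)) = 23.7065
d((11, -3), (16, 16)) = 19.6469
d((-10, -14), (16, 16)) = 39.6989

Closest pair: (5, -1) and (11, -3) with distance 6.3246

The closest pair is (5, -1) and (11, -3) with Euclidean distance 6.3246. For 6 points, brute-force pairwise comparison is shown above. For large n, the divide-and-conquer algorithm (sort by x, recurse on halves, check the dividing strip) achieves O(n log n).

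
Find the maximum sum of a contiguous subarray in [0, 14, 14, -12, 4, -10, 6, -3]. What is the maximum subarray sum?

Using Kadane's algorithm on [0, 14, 14, -12, 4, -10, 6, -3]:

Scanning through the array:
Position 1 (value 14): max_ending_here = 14, max_so_far = 14
Position 2 (value 14): max_ending_here = 28, max_so_far = 28
Position 3 (value -12): max_ending_here = 16, max_so_far = 28
Position 4 (value 4): max_ending_here = 20, max_so_far = 28
Position 5 (value -10): max_ending_here = 10, max_so_far = 28
Position 6 (value 6): max_ending_here = 16, max_so_far = 28
Position 7 (value -3): max_ending_here = 13, max_so_far = 28

Maximum subarray: [0, 14, 14]
Maximum sum: 28

The maximum subarray is [0, 14, 14] with sum 28. This subarray runs from index 0 to index 2.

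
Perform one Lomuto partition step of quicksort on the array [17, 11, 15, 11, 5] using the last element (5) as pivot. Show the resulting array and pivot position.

Lomuto partition with pivot = 5:

Initial array: [17, 11, 15, 11, 5]

arr[0]=17 > 5: no swap
arr[1]=11 > 5: no swap
arr[2]=15 > 5: no swap
arr[3]=11 > 5: no swap

Place pivot at position 0: [5, 11, 15, 11, 17]
Pivot position: 0

After partitioning with pivot 5, the array becomes [5, 11, 15, 11, 17]. The pivot is placed at index 0. All elements to the left of the pivot are <= 5, and all elements to the right are > 5.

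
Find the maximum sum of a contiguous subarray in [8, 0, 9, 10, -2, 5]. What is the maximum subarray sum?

Using Kadane's algorithm on [8, 0, 9, 10, -2, 5]:

Scanning through the array:
Position 1 (value 0): max_ending_here = 8, max_so_far = 8
Position 2 (value 9): max_ending_here = 17, max_so_far = 17
Position 3 (value 10): max_ending_here = 27, max_so_far = 27
Position 4 (value -2): max_ending_here = 25, max_so_far = 27
Position 5 (value 5): max_ending_here = 30, max_so_far = 30

Maximum subarray: [8, 0, 9, 10, -2, 5]
Maximum sum: 30

The maximum subarray is [8, 0, 9, 10, -2, 5] with sum 30. This subarray runs from index 0 to index 5.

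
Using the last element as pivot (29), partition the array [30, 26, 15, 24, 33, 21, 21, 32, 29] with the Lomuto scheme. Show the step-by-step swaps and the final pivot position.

Lomuto partition with pivot = 29:

Initial array: [30, 26, 15, 24, 33, 21, 21, 32, 29]

arr[0]=30 > 29: no swap
arr[1]=26 <= 29: swap with position 0, array becomes [26, 30, 15, 24, 33, 21, 21, 32, 29]
arr[2]=15 <= 29: swap with position 1, array becomes [26, 15, 30, 24, 33, 21, 21, 32, 29]
arr[3]=24 <= 29: swap with position 2, array becomes [26, 15, 24, 30, 33, 21, 21, 32, 29]
arr[4]=33 > 29: no swap
arr[5]=21 <= 29: swap with position 3, array becomes [26, 15, 24, 21, 33, 30, 21, 32, 29]
arr[6]=21 <= 29: swap with position 4, array becomes [26, 15, 24, 21, 21, 30, 33, 32, 29]
arr[7]=32 > 29: no swap

Place pivot at position 5: [26, 15, 24, 21, 21, 29, 33, 32, 30]
Pivot position: 5

After partitioning with pivot 29, the array becomes [26, 15, 24, 21, 21, 29, 33, 32, 30]. The pivot is placed at index 5. All elements to the left of the pivot are <= 29, and all elements to the right are > 29.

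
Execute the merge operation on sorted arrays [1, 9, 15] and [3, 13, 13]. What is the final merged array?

Merging process:

Compare 1 vs 3: take 1 from left. Merged: [1]
Compare 9 vs 3: take 3 from right. Merged: [1, 3]
Compare 9 vs 13: take 9 from left. Merged: [1, 3, 9]
Compare 15 vs 13: take 13 from right. Merged: [1, 3, 9, 13]
Compare 15 vs 13: take 13 from right. Merged: [1, 3, 9, 13, 13]
Append remaining from left: [15]. Merged: [1, 3, 9, 13, 13, 15]

Final merged array: [1, 3, 9, 13, 13, 15]
Total comparisons: 5

The merged array is [1, 3, 9, 13, 13, 15], requiring 5 comparisons. The merge step runs in O(n) time where n is the total number of elements.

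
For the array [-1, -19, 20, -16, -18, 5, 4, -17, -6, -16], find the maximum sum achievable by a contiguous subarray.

Using Kadane's algorithm on [-1, -19, 20, -16, -18, 5, 4, -17, -6, -16]:

Scanning through the array:
Position 1 (value -19): max_ending_here = -19, max_so_far = -1
Position 2 (value 20): max_ending_here = 20, max_so_far = 20
Position 3 (value -16): max_ending_here = 4, max_so_far = 20
Position 4 (value -18): max_ending_here = -14, max_so_far = 20
Position 5 (value 5): max_ending_here = 5, max_so_far = 20
Position 6 (value 4): max_ending_here = 9, max_so_far = 20
Position 7 (value -17): max_ending_here = -8, max_so_far = 20
Position 8 (value -6): max_ending_here = -6, max_so_far = 20
Position 9 (value -16): max_ending_here = -16, max_so_far = 20

Maximum subarray: [20]
Maximum sum: 20

The maximum subarray is [20] with sum 20. This subarray runs from index 2 to index 2.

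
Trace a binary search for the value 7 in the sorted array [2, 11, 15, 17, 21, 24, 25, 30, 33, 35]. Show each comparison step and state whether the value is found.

Binary search for 7 in [2, 11, 15, 17, 21, 24, 25, 30, 33, 35]:

lo=0, hi=9, mid=4, arr[mid]=21 -> 21 > 7, search left half
lo=0, hi=3, mid=1, arr[mid]=11 -> 11 > 7, search left half
lo=0, hi=0, mid=0, arr[mid]=2 -> 2 < 7, search right half
lo=1 > hi=0, target 7 not found

Binary search determines that 7 is not in the array after 3 comparisons. The search space was exhausted without finding the target.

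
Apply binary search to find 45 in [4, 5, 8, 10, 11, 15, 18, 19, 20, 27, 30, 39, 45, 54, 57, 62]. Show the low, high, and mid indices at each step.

Binary search for 45 in [4, 5, 8, 10, 11, 15, 18, 19, 20, 27, 30, 39, 45, 54, 57, 62]:

lo=0, hi=15, mid=7, arr[mid]=19 -> 19 < 45, search right half
lo=8, hi=15, mid=11, arr[mid]=39 -> 39 < 45, search right half
lo=12, hi=15, mid=13, arr[mid]=54 -> 54 > 45, search left half
lo=12, hi=12, mid=12, arr[mid]=45 -> Found target at index 12!

Binary search finds 45 at index 12 after 4 comparisons. The search repeatedly halves the search space by comparing with the middle element.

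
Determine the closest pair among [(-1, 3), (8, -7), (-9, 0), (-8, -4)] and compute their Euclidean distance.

Computing all pairwise distances among 4 points:

d((-1, 3), (8, -7)) = 13.4536
d((-1, 3), (-9, 0)) = 8.544
d((-1, 3), (-8, -4)) = 9.8995
d((8, -7), (-9, 0)) = 18.3848
d((8, -7), (-8, -4)) = 16.2788
d((-9, 0), (-8, -4)) = 4.1231 <-- minimum

Closest pair: (-9, 0) and (-8, -4) with distance 4.1231

The closest pair is (-9, 0) and (-8, -4) with Euclidean distance 4.1231. For 4 points, brute-force pairwise comparison is shown above. For large n, the divide-and-conquer algorithm (sort by x, recurse on halves, check the dividing strip) achieves O(n log n).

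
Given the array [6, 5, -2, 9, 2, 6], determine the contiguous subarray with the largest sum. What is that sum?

Using Kadane's algorithm on [6, 5, -2, 9, 2, 6]:

Scanning through the array:
Position 1 (value 5): max_ending_here = 11, max_so_far = 11
Position 2 (value -2): max_ending_here = 9, max_so_far = 11
Position 3 (value 9): max_ending_here = 18, max_so_far = 18
Position 4 (value 2): max_ending_here = 20, max_so_far = 20
Position 5 (value 6): max_ending_here = 26, max_so_far = 26

Maximum subarray: [6, 5, -2, 9, 2, 6]
Maximum sum: 26

The maximum subarray is [6, 5, -2, 9, 2, 6] with sum 26. This subarray runs from index 0 to index 5.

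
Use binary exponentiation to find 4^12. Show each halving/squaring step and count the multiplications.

Computing 4^12 by squaring (build up from 4^1; each line after the first costs one multiplication):

4^1 = 4
4^2 = (4^1)^2 = 4^2 = 16
4^3 = 4 * 4^2 = 4 * 16 = 64
4^6 = (4^3)^2 = 64^2 = 4096
4^12 = (4^6)^2 = 4096^2 = 16777216

Result: 16777216
Multiplications needed: 4 (4 lines after 4^1)

4^12 = 16777216. Using exponentiation by squaring, this requires 4 multiplications. The key idea: if the exponent is even, square the half-power; if odd, multiply by the base once.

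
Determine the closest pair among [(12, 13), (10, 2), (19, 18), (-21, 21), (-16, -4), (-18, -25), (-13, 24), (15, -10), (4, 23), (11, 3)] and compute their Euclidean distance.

Computing all pairwise distances among 10 points:

d((12, 13), (10, 2)) = 11.1803
d((12, 13), (19, 18)) = 8.6023
d((12, 13), (-21, 21)) = 33.9559
d((12, 13), (-16, -4)) = 32.7567
d((12, 13), (-18, -25)) = 48.4149
d((12, 13), (-13, 24)) = 27.313
d((12, 13), (15, -10)) = 23.1948
d((12, 13), (4, 23)) = 12.8062
d((12, 13), (11, 3)) = 10.0499
d((10, 2), (19, 18)) = 18.3576
d((10, 2), (-21, 21)) = 36.3593
d((10, 2), (-16, -4)) = 26.6833
d((10, 2), (-18, -25)) = 38.8973
d((10, 2), (-13, 24)) = 31.8277
d((10, 2), (15, -10)) = 13.0
d((10, 2), (4, 23)) = 21.8403
d((10, 2), (11, 3)) = 1.4142 <-- minimum
d((19, 18), (-21, 21)) = 40.1123
d((19, 18), (-16, -4)) = 41.3401
d((19, 18), (-18, -25)) = 56.7274
d((19, 18), (-13, 24)) = 32.5576
d((19, 18), (15, -10)) = 28.2843
d((19, 18), (4, 23)) = 15.8114
d((19, 18), (11, 3)) = 17.0
d((-21, 21), (-16, -4)) = 25.4951
d((-21, 21), (-18, -25)) = 46.0977
d((-21, 21), (-13, 24)) = 8.544
d((-21, 21), (15, -10)) = 47.5079
d((-21, 21), (4, 23)) = 25.0799
d((-21, 21), (11, 3)) = 36.7151
d((-16, -4), (-18, -25)) = 21.095
d((-16, -4), (-13, 24)) = 28.1603
d((-16, -4), (15, -10)) = 31.5753
d((-16, -4), (4, 23)) = 33.6006
d((-16, -4), (11, 3)) = 27.8927
d((-18, -25), (-13, 24)) = 49.2544
d((-18, -25), (15, -10)) = 36.2491
d((-18, -25), (4, 23)) = 52.8015
d((-18, -25), (11, 3)) = 40.3113
d((-13, 24), (15, -10)) = 44.0454
d((-13, 24), (4, 23)) = 17.0294
d((-13, 24), (11, 3)) = 31.8904
d((15, -10), (4, 23)) = 34.7851
d((15, -10), (11, 3)) = 13.6015
d((4, 23), (11, 3)) = 21.1896

Closest pair: (10, 2) and (11, 3) with distance 1.4142

The closest pair is (10, 2) and (11, 3) with Euclidean distance 1.4142. For 10 points, brute-force pairwise comparison is shown above. For large n, the divide-and-conquer algorithm (sort by x, recurse on halves, check the dividing strip) achieves O(n log n).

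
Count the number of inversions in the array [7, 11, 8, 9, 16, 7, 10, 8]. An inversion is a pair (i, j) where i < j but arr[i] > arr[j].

Finding inversions in [7, 11, 8, 9, 16, 7, 10, 8]:

(1, 2): arr[1]=11 > arr[2]=8
(1, 3): arr[1]=11 > arr[3]=9
(1, 5): arr[1]=11 > arr[5]=7
(1, 6): arr[1]=11 > arr[6]=10
(1, 7): arr[1]=11 > arr[7]=8
(2, 5): arr[2]=8 > arr[5]=7
(3, 5): arr[3]=9 > arr[5]=7
(3, 7): arr[3]=9 > arr[7]=8
(4, 5): arr[4]=16 > arr[5]=7
(4, 6): arr[4]=16 > arr[6]=10
(4, 7): arr[4]=16 > arr[7]=8
(6, 7): arr[6]=10 > arr[7]=8

Total inversions: 12

The array has 12 inversion(s): (1,2), (1,3), (1,5), (1,6), (1,7), (2,5), (3,5), (3,7), (4,5), (4,6), (4,7), (6,7). Each pair (i,j) satisfies i < j and arr[i] > arr[j].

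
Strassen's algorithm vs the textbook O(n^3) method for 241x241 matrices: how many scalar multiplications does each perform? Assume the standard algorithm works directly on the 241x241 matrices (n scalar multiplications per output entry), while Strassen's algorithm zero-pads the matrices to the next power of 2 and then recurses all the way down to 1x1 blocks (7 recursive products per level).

Matrix multiplication for 241x241 matrices:

Strassen's algorithm requires power-of-2 dimensions. Pad 241x241 to 256x256 (next power of 2).

Standard algorithm: 241^3 = 13997521 multiplications
Strassen's algorithm: 7^(log2(256)) = 7^8 = 5764801 multiplications
Savings: 13997521 - 5764801 = 8232720 multiplications

Standard: 13997521 multiplications (241^3). Strassen: 5764801 multiplications (7^8, after padding to 256x256). Strassen reduces 8 recursive multiplications to 7 at each level.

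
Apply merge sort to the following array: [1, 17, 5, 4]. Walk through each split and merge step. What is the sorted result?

Merge sort trace:

Split: [1, 17, 5, 4] -> [1, 17] and [5, 4]
  Split: [1, 17] -> [1] and [17]
  Merge: [1] + [17] -> [1, 17]
  Split: [5, 4] -> [5] and [4]
  Merge: [5] + [4] -> [4, 5]
Merge: [1, 17] + [4, 5] -> [1, 4, 5, 17]

Final sorted array: [1, 4, 5, 17]

The merge sort proceeds by recursively splitting the array and merging sorted halves.
After all merges, the sorted array is [1, 4, 5, 17].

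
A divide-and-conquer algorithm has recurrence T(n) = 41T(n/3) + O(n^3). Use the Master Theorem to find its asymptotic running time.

Master Theorem for T(n) = 41T(n/3) + O(n^3):

a = 41, b = 3, c = 3
log_b(a) = log_3(41) = 3.3802

Case 1: c = 3 < log_3(41) = 3.3802
T(n) = O(n^(log_3 41))

For T(n) = 41T(n/3) + O(n^3): log_3(41) = 3.3802. This is Case 1 of the Master Theorem (c < log_b(a), work dominated by leaves), giving O(n^(log_3 41)).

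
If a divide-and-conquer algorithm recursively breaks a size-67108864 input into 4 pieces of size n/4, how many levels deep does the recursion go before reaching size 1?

For divide and conquer with division factor 4:

Problem sizes at each level:
Level 0: 67108864
Level 1: 16777216
Level 2: 4194304
Level 3: 1048576
Level 4: 262144
Level 5: 65536
Level 6: 16384
Level 7: 4096
Level 8: 1024
Level 9: 256
Level 10: 64
Level 11: 16
Level 12: 4
Level 13: 1

The root is level 0 and the size-1 base case is level 13 (the tree spans levels 0 through 13, i.e. 14 levels counting the root), so the depth is the number of divisions: log_4(67108864) = 13

The recursion tree depth is log_4(67108864) = 13. At each level, the problem size is divided by 4, so it takes 13 divisions to reduce to a base case of size 1. The algorithm makes 4 recursive calls at each level.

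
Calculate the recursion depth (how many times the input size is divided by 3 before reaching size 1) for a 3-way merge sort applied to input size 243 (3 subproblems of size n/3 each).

For divide and conquer with division factor 3:

Problem sizes at each level:
Level 0: 243
Level 1: 81
Level 2: 27
Level 3: 9
Level 4: 3
Level 5: 1

The root is level 0 and the size-1 base case is level 5 (the tree spans levels 0 through 5, i.e. 6 levels counting the root), so the depth is the number of divisions: log_3(243) = 5

The recursion tree depth is log_3(243) = 5. At each level, the problem size is divided by 3, so it takes 5 divisions to reduce to a base case of size 1. The algorithm makes 3 recursive calls at each level.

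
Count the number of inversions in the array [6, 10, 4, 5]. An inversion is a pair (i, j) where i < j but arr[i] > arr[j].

Finding inversions in [6, 10, 4, 5]:

(0, 2): arr[0]=6 > arr[2]=4
(0, 3): arr[0]=6 > arr[3]=5
(1, 2): arr[1]=10 > arr[2]=4
(1, 3): arr[1]=10 > arr[3]=5

Total inversions: 4

The array has 4 inversion(s): (0,2), (0,3), (1,2), (1,3). Each pair (i,j) satisfies i < j and arr[i] > arr[j].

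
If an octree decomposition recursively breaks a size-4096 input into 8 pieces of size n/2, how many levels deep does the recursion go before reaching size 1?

For divide and conquer with division factor 2:

Problem sizes at each level:
Level 0: 4096
Level 1: 2048
Level 2: 1024
Level 3: 512
Level 4: 256
Level 5: 128
Level 6: 64
Level 7: 32
Level 8: 16
Level 9: 8
Level 10: 4
Level 11: 2
Level 12: 1

The root is level 0 and the size-1 base case is level 12 (the tree spans levels 0 through 12, i.e. 13 levels counting the root), so the depth is the number of divisions: log_2(4096) = 12

The recursion tree depth is log_2(4096) = 12. At each level, the problem size is divided by 2, so it takes 12 divisions to reduce to a base case of size 1. The algorithm makes 8 recursive calls at each level.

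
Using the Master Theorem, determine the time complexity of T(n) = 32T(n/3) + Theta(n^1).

Master Theorem for T(n) = 32T(n/3) + O(n^1):

a = 32, b = 3, c = 1
log_b(a) = log_3(32) = 3.1546

Case 1: c = 1 < log_3(32) = 3.1546
T(n) = O(n^(log_3 32))

For T(n) = 32T(n/3) + O(n^1): log_3(32) = 3.1546. This is Case 1 of the Master Theorem (c < log_b(a), work dominated by leaves), giving O(n^(log_3 32)).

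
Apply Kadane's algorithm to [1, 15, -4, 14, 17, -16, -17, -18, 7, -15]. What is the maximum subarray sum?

Using Kadane's algorithm on [1, 15, -4, 14, 17, -16, -17, -18, 7, -15]:

Scanning through the array:
Position 1 (value 15): max_ending_here = 16, max_so_far = 16
Position 2 (value -4): max_ending_here = 12, max_so_far = 16
Position 3 (value 14): max_ending_here = 26, max_so_far = 26
Position 4 (value 17): max_ending_here = 43, max_so_far = 43
Position 5 (value -16): max_ending_here = 27, max_so_far = 43
Position 6 (value -17): max_ending_here = 10, max_so_far = 43
Position 7 (value -18): max_ending_here = -8, max_so_far = 43
Position 8 (value 7): max_ending_here = 7, max_so_far = 43
Position 9 (value -15): max_ending_here = -8, max_so_far = 43

Maximum subarray: [1, 15, -4, 14, 17]
Maximum sum: 43

The maximum subarray is [1, 15, -4, 14, 17] with sum 43. This subarray runs from index 0 to index 4.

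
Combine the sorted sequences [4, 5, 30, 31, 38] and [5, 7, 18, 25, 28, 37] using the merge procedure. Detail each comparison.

Merging process:

Compare 4 vs 5: take 4 from left. Merged: [4]
Compare 5 vs 5: take 5 from left. Merged: [4, 5]
Compare 30 vs 5: take 5 from right. Merged: [4, 5, 5]
Compare 30 vs 7: take 7 from right. Merged: [4, 5, 5, 7]
Compare 30 vs 18: take 18 from right. Merged: [4, 5, 5, 7, 18]
Compare 30 vs 25: take 25 from right. Merged: [4, 5, 5, 7, 18, 25]
Compare 30 vs 28: take 28 from right. Merged: [4, 5, 5, 7, 18, 25, 28]
Compare 30 vs 37: take 30 from left. Merged: [4, 5, 5, 7, 18, 25, 28, 30]
Compare 31 vs 37: take 31 from left. Merged: [4, 5, 5, 7, 18, 25, 28, 30, 31]
Compare 38 vs 37: take 37 from right. Merged: [4, 5, 5, 7, 18, 25, 28, 30, 31, 37]
Append remaining from left: [38]. Merged: [4, 5, 5, 7, 18, 25, 28, 30, 31, 37, 38]

Final merged array: [4, 5, 5, 7, 18, 25, 28, 30, 31, 37, 38]
Total comparisons: 10

The merged array is [4, 5, 5, 7, 18, 25, 28, 30, 31, 37, 38], requiring 10 comparisons. The merge step runs in O(n) time where n is the total number of elements.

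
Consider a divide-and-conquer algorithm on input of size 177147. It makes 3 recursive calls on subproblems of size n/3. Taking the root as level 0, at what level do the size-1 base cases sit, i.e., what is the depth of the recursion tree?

For divide and conquer with division factor 3:

Problem sizes at each level:
Level 0: 177147
Level 1: 59049
Level 2: 19683
Level 3: 6561
Level 4: 2187
Level 5: 729
Level 6: 243
Level 7: 81
Level 8: 27
Level 9: 9
Level 10: 3
Level 11: 1

The root is level 0 and the size-1 base case is level 11 (the tree spans levels 0 through 11, i.e. 12 levels counting the root), so the depth is the number of divisions: log_3(177147) = 11

The recursion tree depth is log_3(177147) = 11. At each level, the problem size is divided by 3, so it takes 11 divisions to reduce to a base case of size 1. The algorithm makes 3 recursive calls at each level.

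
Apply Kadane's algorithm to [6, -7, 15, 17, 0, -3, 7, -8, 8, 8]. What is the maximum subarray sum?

Using Kadane's algorithm on [6, -7, 15, 17, 0, -3, 7, -8, 8, 8]:

Scanning through the array:
Position 1 (value -7): max_ending_here = -1, max_so_far = 6
Position 2 (value 15): max_ending_here = 15, max_so_far = 15
Position 3 (value 17): max_ending_here = 32, max_so_far = 32
Position 4 (value 0): max_ending_here = 32, max_so_far = 32
Position 5 (value -3): max_ending_here = 29, max_so_far = 32
Position 6 (value 7): max_ending_here = 36, max_so_far = 36
Position 7 (value -8): max_ending_here = 28, max_so_far = 36
Position 8 (value 8): max_ending_here = 36, max_so_far = 36
Position 9 (value 8): max_ending_here = 44, max_so_far = 44

Maximum subarray: [15, 17, 0, -3, 7, -8, 8, 8]
Maximum sum: 44

The maximum subarray is [15, 17, 0, -3, 7, -8, 8, 8] with sum 44. This subarray runs from index 2 to index 9.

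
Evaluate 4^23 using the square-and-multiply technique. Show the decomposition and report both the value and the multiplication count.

Computing 4^23 by squaring (build up from 4^1; each line after the first costs one multiplication):

4^1 = 4
4^2 = (4^1)^2 = 4^2 = 16
4^4 = (4^2)^2 = 16^2 = 256
4^5 = 4 * 4^4 = 4 * 256 = 1024
4^10 = (4^5)^2 = 1024^2 = 1048576
4^11 = 4 * 4^10 = 4 * 1048576 = 4194304
4^22 = (4^11)^2 = 4194304^2 = 17592186044416
4^23 = 4 * 4^22 = 4 * 17592186044416 = 70368744177664

Result: 70368744177664
Multiplications needed: 7 (7 lines after 4^1)

4^23 = 70368744177664. Using exponentiation by squaring, this requires 7 multiplications. The key idea: if the exponent is even, square the half-power; if odd, multiply by the base once.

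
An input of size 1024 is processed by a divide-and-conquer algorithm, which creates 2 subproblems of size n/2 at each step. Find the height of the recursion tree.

For divide and conquer with division factor 2:

Problem sizes at each level:
Level 0: 1024
Level 1: 512
Level 2: 256
Level 3: 128
Level 4: 64
Level 5: 32
Level 6: 16
Level 7: 8
Level 8: 4
Level 9: 2
Level 10: 1

The root is level 0 and the size-1 base case is level 10 (the tree spans levels 0 through 10, i.e. 11 levels counting the root), so the depth is the number of divisions: log_2(1024) = 10

The recursion tree depth is log_2(1024) = 10. At each level, the problem size is divided by 2, so it takes 10 divisions to reduce to a base case of size 1. The algorithm makes 2 recursive calls at each level.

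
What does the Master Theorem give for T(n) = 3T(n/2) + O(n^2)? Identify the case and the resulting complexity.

Master Theorem for T(n) = 3T(n/2) + O(n^2):

a = 3, b = 2, c = 2
log_b(a) = log_2(3) = 1.5850

Case 3: c = 2 > log_2(3) = 1.5850
T(n) = O(n^2) = O(n^2)

For T(n) = 3T(n/2) + O(n^2): log_2(3) = 1.5850. This is Case 3 of the Master Theorem (c > log_b(a), work dominated by root), giving O(n^2).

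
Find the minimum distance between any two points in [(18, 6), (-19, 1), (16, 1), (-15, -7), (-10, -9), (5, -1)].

Computing all pairwise distances among 6 points:

d((18, 6), (-19, 1)) = 37.3363
d((18, 6), (16, 1)) = 5.3852 <-- minimum
d((18, 6), (-15, -7)) = 35.4683
d((18, 6), (-10, -9)) = 31.7648
d((18, 6), (5, -1)) = 14.7648
d((-19, 1), (16, 1)) = 35.0
d((-19, 1), (-15, -7)) = 8.9443
d((-19, 1), (-10, -9)) = 13.4536
d((-19, 1), (5, -1)) = 24.0832
d((16, 1), (-15, -7)) = 32.0156
d((16, 1), (-10, -9)) = 27.8568
d((16, 1), (5, -1)) = 11.1803
d((-15, -7), (-10, -9)) = 5.3852 <-- minimum
d((-15, -7), (5, -1)) = 20.8806
d((-10, -9), (5, -1)) = 17.0

Minimum distance: 5.3852 (tie among 2 pairs: (18, 6) and (16, 1); (-15, -7) and (-10, -9))

The minimum Euclidean distance is 5.3852. There is a tie: 2 pairs achieve this minimum — (18, 6) and (16, 1); (-15, -7) and (-10, -9). Any of these is a valid closest pair. For 6 points, brute-force pairwise comparison is shown above. For large n, the divide-and-conquer algorithm (sort by x, recurse on halves, check the dividing strip) achieves O(n log n).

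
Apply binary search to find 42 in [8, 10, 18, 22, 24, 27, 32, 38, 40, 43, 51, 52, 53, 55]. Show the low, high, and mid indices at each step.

Binary search for 42 in [8, 10, 18, 22, 24, 27, 32, 38, 40, 43, 51, 52, 53, 55]:

lo=0, hi=13, mid=6, arr[mid]=32 -> 32 < 42, search right half
lo=7, hi=13, mid=10, arr[mid]=51 -> 51 > 42, search left half
lo=7, hi=9, mid=8, arr[mid]=40 -> 40 < 42, search right half
lo=9, hi=9, mid=9, arr[mid]=43 -> 43 > 42, search left half
lo=9 > hi=8, target 42 not found

Binary search determines that 42 is not in the array after 4 comparisons. The search space was exhausted without finding the target.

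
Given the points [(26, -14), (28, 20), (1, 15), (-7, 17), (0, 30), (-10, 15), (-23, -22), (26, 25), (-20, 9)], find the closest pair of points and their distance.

Computing all pairwise distances among 9 points:

d((26, -14), (28, 20)) = 34.0588
d((26, -14), (1, 15)) = 38.2884
d((26, -14), (-7, 17)) = 45.2769
d((26, -14), (0, 30)) = 51.1077
d((26, -14), (-10, 15)) = 46.2277
d((26, -14), (-23, -22)) = 49.6488
d((26, -14), (26, 25)) = 39.0
d((26, -14), (-20, 9)) = 51.4296
d((28, 20), (1, 15)) = 27.4591
d((28, 20), (-7, 17)) = 35.1283
d((28, 20), (0, 30)) = 29.7321
d((28, 20), (-10, 15)) = 38.3275
d((28, 20), (-23, -22)) = 66.0681
d((28, 20), (26, 25)) = 5.3852
d((28, 20), (-20, 9)) = 49.2443
d((1, 15), (-7, 17)) = 8.2462
d((1, 15), (0, 30)) = 15.0333
d((1, 15), (-10, 15)) = 11.0
d((1, 15), (-23, -22)) = 44.1022
d((1, 15), (26, 25)) = 26.9258
d((1, 15), (-20, 9)) = 21.8403
d((-7, 17), (0, 30)) = 14.7648
d((-7, 17), (-10, 15)) = 3.6056 <-- minimum
d((-7, 17), (-23, -22)) = 42.1545
d((-7, 17), (26, 25)) = 33.9559
d((-7, 17), (-20, 9)) = 15.2643
d((0, 30), (-10, 15)) = 18.0278
d((0, 30), (-23, -22)) = 56.8595
d((0, 30), (26, 25)) = 26.4764
d((0, 30), (-20, 9)) = 29.0
d((-10, 15), (-23, -22)) = 39.2173
d((-10, 15), (26, 25)) = 37.3631
d((-10, 15), (-20, 9)) = 11.6619
d((-23, -22), (26, 25)) = 67.897
d((-23, -22), (-20, 9)) = 31.1448
d((26, 25), (-20, 9)) = 48.7032

Closest pair: (-7, 17) and (-10, 15) with distance 3.6056

The closest pair is (-7, 17) and (-10, 15) with Euclidean distance 3.6056. For 9 points, brute-force pairwise comparison is shown above. For large n, the divide-and-conquer algorithm (sort by x, recurse on halves, check the dividing strip) achieves O(n log n).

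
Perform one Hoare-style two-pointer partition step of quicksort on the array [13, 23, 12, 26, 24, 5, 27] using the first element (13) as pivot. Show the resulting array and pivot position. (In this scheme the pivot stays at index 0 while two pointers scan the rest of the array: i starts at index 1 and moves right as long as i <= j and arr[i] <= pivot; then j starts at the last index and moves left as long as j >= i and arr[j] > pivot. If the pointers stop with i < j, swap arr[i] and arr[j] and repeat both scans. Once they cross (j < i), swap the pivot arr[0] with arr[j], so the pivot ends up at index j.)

Hoare-style two-pointer partition with pivot = 13:

Initial array: [13, 23, 12, 26, 24, 5, 27]

Pointers start at i = 1, j = 6.
i stops at index 1 (arr[1]=23 > 13), j stops at index 5 (arr[5]=5 <= 13): swap arr[1] and arr[5], array becomes [13, 5, 12, 26, 24, 23, 27]
i ends at 3, j ends at 2: the pointers have crossed (j < i), so scanning stops.

Swap pivot arr[0] with arr[2] to place pivot at position 2: [12, 5, 13, 26, 24, 23, 27]
Pivot position: 2

After partitioning with pivot 13, the array becomes [12, 5, 13, 26, 24, 23, 27]. The pivot is placed at index 2. All elements to the left of the pivot are <= 13, and all elements to the right are > 13.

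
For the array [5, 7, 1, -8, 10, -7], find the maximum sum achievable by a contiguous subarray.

Using Kadane's algorithm on [5, 7, 1, -8, 10, -7]:

Scanning through the array:
Position 1 (value 7): max_ending_here = 12, max_so_far = 12
Position 2 (value 1): max_ending_here = 13, max_so_far = 13
Position 3 (value -8): max_ending_here = 5, max_so_far = 13
Position 4 (value 10): max_ending_here = 15, max_so_far = 15
Position 5 (value -7): max_ending_here = 8, max_so_far = 15

Maximum subarray: [5, 7, 1, -8, 10]
Maximum sum: 15

The maximum subarray is [5, 7, 1, -8, 10] with sum 15. This subarray runs from index 0 to index 4.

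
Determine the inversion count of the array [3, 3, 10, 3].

Finding inversions in [3, 3, 10, 3]:

(2, 3): arr[2]=10 > arr[3]=3

Total inversions: 1

The array has 1 inversion(s): (2,3). Each pair (i,j) satisfies i < j and arr[i] > arr[j].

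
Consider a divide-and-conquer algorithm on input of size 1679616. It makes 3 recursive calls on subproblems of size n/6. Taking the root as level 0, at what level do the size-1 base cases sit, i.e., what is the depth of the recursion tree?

For divide and conquer with division factor 6:

Problem sizes at each level:
Level 0: 1679616
Level 1: 279936
Level 2: 46656
Level 3: 7776
Level 4: 1296
Level 5: 216
Level 6: 36
Level 7: 6
Level 8: 1

The root is level 0 and the size-1 base case is level 8 (the tree spans levels 0 through 8, i.e. 9 levels counting the root), so the depth is the number of divisions: log_6(1679616) = 8

The recursion tree depth is log_6(1679616) = 8. At each level, the problem size is divided by 6, so it takes 8 divisions to reduce to a base case of size 1. The algorithm makes 3 recursive calls at each level.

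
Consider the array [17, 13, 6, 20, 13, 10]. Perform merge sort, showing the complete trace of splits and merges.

Merge sort trace:

Split: [17, 13, 6, 20, 13, 10] -> [17, 13, 6] and [20, 13, 10]
  Split: [17, 13, 6] -> [17] and [13, 6]
    Split: [13, 6] -> [13] and [6]
    Merge: [13] + [6] -> [6, 13]
  Merge: [17] + [6, 13] -> [6, 13, 17]
  Split: [20, 13, 10] -> [20] and [13, 10]
    Split: [13, 10] -> [13] and [10]
    Merge: [13] + [10] -> [10, 13]
  Merge: [20] + [10, 13] -> [10, 13, 20]
Merge: [6, 13, 17] + [10, 13, 20] -> [6, 10, 13, 13, 17, 20]

Final sorted array: [6, 10, 13, 13, 17, 20]

The merge sort proceeds by recursively splitting the array and merging sorted halves.
After all merges, the sorted array is [6, 10, 13, 13, 17, 20].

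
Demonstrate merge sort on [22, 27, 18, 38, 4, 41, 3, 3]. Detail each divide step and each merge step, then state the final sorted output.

Merge sort trace:

Split: [22, 27, 18, 38, 4, 41, 3, 3] -> [22, 27, 18, 38] and [4, 41, 3, 3]
  Split: [22, 27, 18, 38] -> [22, 27] and [18, 38]
    Split: [22, 27] -> [22] and [27]
    Merge: [22] + [27] -> [22, 27]
    Split: [18, 38] -> [18] and [38]
    Merge: [18] + [38] -> [18, 38]
  Merge: [22, 27] + [18, 38] -> [18, 22, 27, 38]
  Split: [4, 41, 3, 3] -> [4, 41] and [3, 3]
    Split: [4, 41] -> [4] and [41]
    Merge: [4] + [41] -> [4, 41]
    Split: [3, 3] -> [3] and [3]
    Merge: [3] + [3] -> [3, 3]
  Merge: [4, 41] + [3, 3] -> [3, 3, 4, 41]
Merge: [18, 22, 27, 38] + [3, 3, 4, 41] -> [3, 3, 4, 18, 22, 27, 38, 41]

Final sorted array: [3, 3, 4, 18, 22, 27, 38, 41]

The merge sort proceeds by recursively splitting the array and merging sorted halves.
After all merges, the sorted array is [3, 3, 4, 18, 22, 27, 38, 41].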